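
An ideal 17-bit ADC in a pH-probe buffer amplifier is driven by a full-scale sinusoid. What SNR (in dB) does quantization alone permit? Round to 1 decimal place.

104.1 dB

Ideal quantization SNR: 6.02 × 17 + 1.76 dB = 104.1 dB.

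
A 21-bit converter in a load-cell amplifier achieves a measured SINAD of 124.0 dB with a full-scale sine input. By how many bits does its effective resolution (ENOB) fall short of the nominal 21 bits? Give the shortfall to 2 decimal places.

Effective bits = (124.0 − 1.76)/6.02 = 20.3056.
21 − 20.3056 = 0.69 bits below nominal.

0.69 bits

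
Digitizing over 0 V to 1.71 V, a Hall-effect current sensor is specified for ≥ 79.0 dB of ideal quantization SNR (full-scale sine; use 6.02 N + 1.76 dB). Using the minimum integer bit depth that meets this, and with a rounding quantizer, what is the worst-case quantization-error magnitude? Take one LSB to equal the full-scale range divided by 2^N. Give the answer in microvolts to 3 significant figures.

V_FS = 1.71 V.
6.02 N + 1.76 ≥ 79.0 gives N ≥ 12.831, so the minimum integer is 13.
Step size = 1.71/8192 V = 208.74 µV.
Max error for round-to-nearest is LSB/2 = 104 µV.

104 µV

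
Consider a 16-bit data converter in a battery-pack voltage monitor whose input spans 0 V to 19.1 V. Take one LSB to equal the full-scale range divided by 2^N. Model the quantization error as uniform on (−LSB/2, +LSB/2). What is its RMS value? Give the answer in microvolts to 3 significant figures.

84.1 µV

Full-scale range = 19.1 V.
LSB = 19.1 V ÷ 2^16 = 19.1/65536 V = 291.44 µV.
RMS of a uniform error over width LSB is LSB/√12 = 84.1 µV.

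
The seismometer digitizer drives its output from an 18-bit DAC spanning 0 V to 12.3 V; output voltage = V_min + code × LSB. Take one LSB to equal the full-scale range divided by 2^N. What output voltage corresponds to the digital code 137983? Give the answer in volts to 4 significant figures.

6.474 V

Range is 12.3 V. LSB = 12.3 V / 2^18.
V_out = 0 + 137983 × (12.3/262144) V
      = 0 V + 6.47427 V = 6.47427 V.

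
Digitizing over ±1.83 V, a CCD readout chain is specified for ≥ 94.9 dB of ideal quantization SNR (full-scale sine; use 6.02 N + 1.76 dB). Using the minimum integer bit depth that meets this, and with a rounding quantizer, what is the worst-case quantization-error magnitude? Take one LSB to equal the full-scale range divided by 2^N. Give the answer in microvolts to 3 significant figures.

Range = 1.83 − (-1.83) = 3.66 V.
Solving 6.02 N ≥ 94.9 − 1.76: N ≥ 15.472. Round up → N = 16.
LSB = 3.66 V / 2^16 = 55.847 µV.
Max error for round-to-nearest is LSB/2 = 27.9 µV.

27.9 µV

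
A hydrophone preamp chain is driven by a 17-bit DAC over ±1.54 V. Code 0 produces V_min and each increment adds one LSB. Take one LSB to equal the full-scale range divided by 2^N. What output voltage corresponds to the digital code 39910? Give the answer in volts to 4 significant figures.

Full-scale range = 1.54 V − (-1.54 V) = 3.08 V. LSB = 3.08 V / 2^17.
Output = V_min + (39910/131072) × range = -1.54 + 0.304489 × 3.08 V
      = -1.54 + 0.937827 = -0.602173 V.

-0.6022 V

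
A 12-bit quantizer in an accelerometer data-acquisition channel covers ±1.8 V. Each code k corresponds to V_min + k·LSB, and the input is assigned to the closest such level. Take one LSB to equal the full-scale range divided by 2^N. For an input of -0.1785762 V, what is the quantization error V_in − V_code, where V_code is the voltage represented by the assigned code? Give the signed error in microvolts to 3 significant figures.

The full-scale span is 1.8 − (-1.8) = 3.6 V. LSB = 3.6 V / 2^12 ≈ 0.8789 mV.
(-0.1785762 − (-1.8)) / LSB = 1.6214238 × 4096/3.6 = 1844.8200. Nearest integer: k = 1845.
Reconstructed level: -1.8 + 1845 × 3.6/4096 V = -0.1784179688 V.
Error = V_in − V_code = -0.1785762 − (-0.1784179688) = −158 µV.

−158 µV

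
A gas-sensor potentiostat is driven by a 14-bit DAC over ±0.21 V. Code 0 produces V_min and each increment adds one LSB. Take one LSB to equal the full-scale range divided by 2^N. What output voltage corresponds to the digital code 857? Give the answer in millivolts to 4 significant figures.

The full-scale span is 0.21 − (-0.21) = 0.42 V. LSB = 0.42 V / 2^14.
V_out = -0.21 + 857 × (0.42/16384) V
      = -0.21 V + 0.0219690 V = -0.188031 V.

-188.0 mV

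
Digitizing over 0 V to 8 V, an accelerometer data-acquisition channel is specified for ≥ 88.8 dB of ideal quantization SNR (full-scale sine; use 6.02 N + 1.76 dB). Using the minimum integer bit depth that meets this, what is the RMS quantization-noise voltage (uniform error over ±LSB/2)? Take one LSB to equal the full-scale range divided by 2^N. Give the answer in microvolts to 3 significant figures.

Range is 8 V.
Solving 6.02 N ≥ 88.8 − 1.76: N ≥ 14.458. Round up → N = 15.
LSB = 8 V / 2^15 = 244.14 µV.
RMS noise = LSB/√12 = 70.5 µV.

70.5 µV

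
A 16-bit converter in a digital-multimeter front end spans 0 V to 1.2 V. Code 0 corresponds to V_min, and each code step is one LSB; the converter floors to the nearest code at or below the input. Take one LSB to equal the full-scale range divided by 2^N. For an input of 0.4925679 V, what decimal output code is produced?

Range is 1.2 V. LSB = 1.2 V / 2^16 ≈ 18.31 µV.
(V_in − V_min) × 2^16/range = (0.4925679 − (0)) × 65536/1.2 = 26900.775.
Floor → code = 26900.

26900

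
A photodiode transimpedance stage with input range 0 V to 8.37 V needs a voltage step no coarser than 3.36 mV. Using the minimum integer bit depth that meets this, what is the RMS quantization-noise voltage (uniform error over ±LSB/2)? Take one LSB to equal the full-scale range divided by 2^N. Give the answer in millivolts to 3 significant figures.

0.590 mV

Range is 8.37 V.
8.37 V / 3.36 mV = 2491. Since 2^11 = 2048 and 2^12 = 4096, N = 12.
LSB = 8.37 V ÷ 2^12 = 8.37/4096 V = 2.0435 mV.
σ_q = LSB/√12 = 2.0435 mV/3.4641 = 0.590 mV.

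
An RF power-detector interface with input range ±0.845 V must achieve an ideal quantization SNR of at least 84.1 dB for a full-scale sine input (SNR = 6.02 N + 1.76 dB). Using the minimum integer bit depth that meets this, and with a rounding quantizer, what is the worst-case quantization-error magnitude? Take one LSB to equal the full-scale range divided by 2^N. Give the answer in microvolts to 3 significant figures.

51.6 µV

Range = 0.845 − (-0.845) = 1.69 V.
Required N = ⌈(84.1 − 1.76)/6.02⌉ = ⌈13.678⌉ = 14.
One LSB is 1.69 V / 16384 = 103.15 µV.
|e|_max = LSB/2 = 51.6 µV.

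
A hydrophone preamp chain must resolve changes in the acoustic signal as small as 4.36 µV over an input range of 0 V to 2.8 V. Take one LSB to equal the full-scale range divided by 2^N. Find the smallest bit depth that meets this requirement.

Span = 2.8 V.
2.8 V / 4.36 µV = 642200. Since 2^19 = 524288 and 2^20 = 1048576, N = 20.

20 bits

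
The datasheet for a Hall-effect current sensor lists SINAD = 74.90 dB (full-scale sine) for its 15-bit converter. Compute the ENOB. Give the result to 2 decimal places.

ENOB = (74.90 − 1.76)/6.02 = 12.1495 bits.

12.15 bits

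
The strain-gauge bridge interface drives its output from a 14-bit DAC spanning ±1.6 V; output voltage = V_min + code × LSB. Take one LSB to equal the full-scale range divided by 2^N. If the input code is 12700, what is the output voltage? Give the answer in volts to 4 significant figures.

0.8805 V

Span: 1.6 V − (-1.6 V) = 3.2 V. LSB = 3.2 V / 2^14.
V_out = -1.6 + 12700 × (3.2/16384) V
      = -1.6 + 2.48047 = 0.880469 V.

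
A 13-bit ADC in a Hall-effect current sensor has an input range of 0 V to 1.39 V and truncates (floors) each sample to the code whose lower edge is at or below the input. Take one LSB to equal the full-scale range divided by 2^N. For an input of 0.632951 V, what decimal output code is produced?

V_FS = 1.39 V. LSB = 1.39 V / 2^13 ≈ 169.7 µV.
code = ⌊(V_in − V_min)/LSB⌋ = ⌊(V_in − V_min) × 2^13 / range⌋
     = ⌊(0.632951 − (0)) × 8192 / 1.39⌋ = ⌊0.632951 × 8192/1.39⌋
     = ⌊3730.313⌋ = 3730.

3730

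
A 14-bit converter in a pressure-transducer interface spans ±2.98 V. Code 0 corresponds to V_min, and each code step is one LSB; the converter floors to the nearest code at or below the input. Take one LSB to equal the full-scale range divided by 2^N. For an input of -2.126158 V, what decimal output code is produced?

2347

Span: 2.98 V − (-2.98 V) = 5.96 V. LSB = 5.96 V / 2^14 ≈ 363.8 µV.
code = ⌊(V_in − V_min)/LSB⌋ = ⌊(V_in − V_min) × 2^14 / range⌋
     = ⌊(-2.126158 − (-2.98)) × 16384 / 5.96⌋ = ⌊0.853842 × 16384/5.96⌋
     = ⌊2347.206⌋ = 2347.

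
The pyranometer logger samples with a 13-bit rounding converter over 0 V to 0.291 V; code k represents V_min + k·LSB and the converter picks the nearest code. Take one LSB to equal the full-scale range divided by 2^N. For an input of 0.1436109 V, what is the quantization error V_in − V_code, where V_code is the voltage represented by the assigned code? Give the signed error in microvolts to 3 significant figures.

Span = 0.291 V. LSB = 0.291 V / 2^13 ≈ 35.52 µV.
Position in LSBs: (0.1436109 − (0)) × 8192/0.291 = 4042.8196; rounding gives k = 4043.
V_code = V_min + k × range/2^13 = 0 + 4043 × 0.291/8192 = 0.1436173096 V.
e = 0.1436109 − (0.1436173096) = −6.41 µV.

−6.41 µV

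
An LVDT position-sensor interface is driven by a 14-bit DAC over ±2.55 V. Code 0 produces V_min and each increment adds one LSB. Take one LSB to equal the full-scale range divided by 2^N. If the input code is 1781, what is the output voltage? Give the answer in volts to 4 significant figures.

Span: 2.55 V − (-2.55 V) = 5.1 V. LSB = 5.1 V / 2^14.
Output = V_min + (1781/16384) × range = -2.55 + 0.108704 × 5.1 V
      = -2.55 V + 0.554388 V = -1.99561 V.

-1.996 V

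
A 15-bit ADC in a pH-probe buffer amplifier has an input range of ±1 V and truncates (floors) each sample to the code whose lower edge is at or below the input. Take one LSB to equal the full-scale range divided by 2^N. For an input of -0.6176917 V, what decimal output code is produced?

6263

Span: 1 V − (-1 V) = 2 V. LSB = 2 V / 2^15 ≈ 61.04 µV.
(V_in − V_min) × 2^15/range = (-0.6176917 − (-1)) × 32768/2 = 6263.739.
Floor → code = 6263.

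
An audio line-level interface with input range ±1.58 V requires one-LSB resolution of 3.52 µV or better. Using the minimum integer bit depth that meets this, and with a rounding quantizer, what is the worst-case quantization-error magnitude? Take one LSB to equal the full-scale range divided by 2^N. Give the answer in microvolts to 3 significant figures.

Range = 1.58 − (-1.58) = 3.16 V.
Levels needed ≥ 3.16/3.52 µV = 897700. 2^20 = 1048576 suffices, so N_min = 20.
LSB = 3.16 V / 2^20 = 3.0136 µV.
Half an LSB is 1.51 µV.

1.51 µV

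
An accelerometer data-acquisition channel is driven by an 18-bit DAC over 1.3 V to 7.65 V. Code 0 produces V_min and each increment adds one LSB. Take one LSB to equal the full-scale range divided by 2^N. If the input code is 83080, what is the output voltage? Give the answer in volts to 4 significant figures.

3.312 V

Full-scale range = 7.65 V − (1.3 V) = 6.35 V. LSB = 6.35 V / 2^18.
Output = V_min + (83080/262144) × range = 1.3 + 0.316925 × 6.35 V
      = 1.3 V + 2.01247 V = 3.31247 V.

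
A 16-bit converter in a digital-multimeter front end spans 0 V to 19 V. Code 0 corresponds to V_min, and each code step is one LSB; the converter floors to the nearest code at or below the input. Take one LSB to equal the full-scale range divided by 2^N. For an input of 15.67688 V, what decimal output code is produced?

Range is 19 V. LSB = 19 V / 2^16 ≈ 289.9 µV.
V_in − V_min = 15.67688 − (0) = 15.67688 V.
Divide by LSB: 15.67688 × 65536/19 = 54073.6846.
Truncating gives code 54073.

54073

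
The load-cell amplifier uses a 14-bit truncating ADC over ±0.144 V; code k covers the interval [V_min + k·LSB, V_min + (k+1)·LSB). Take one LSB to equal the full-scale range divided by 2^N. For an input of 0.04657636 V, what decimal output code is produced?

10841

The full-scale span is 0.144 − (-0.144) = 0.288 V. LSB = 0.288 V / 2^14 ≈ 17.58 µV.
(V_in − V_min) × 2^14/range = (0.04657636 − (-0.144)) × 16384/0.288 = 10841.677.
Floor → code = 10841.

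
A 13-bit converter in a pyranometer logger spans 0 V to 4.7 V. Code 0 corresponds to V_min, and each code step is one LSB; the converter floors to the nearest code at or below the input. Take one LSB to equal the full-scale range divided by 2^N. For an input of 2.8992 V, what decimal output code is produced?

Span = 4.7 V. LSB = 4.7 V / 2^13 ≈ 0.5737 mV.
(V_in − V_min) × 2^13/range = (2.8992 − (0)) × 8192/4.7 = 5053.244.
Floor → code = 5053.

5053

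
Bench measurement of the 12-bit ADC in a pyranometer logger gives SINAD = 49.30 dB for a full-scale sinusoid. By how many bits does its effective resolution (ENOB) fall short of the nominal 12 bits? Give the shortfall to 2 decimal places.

4.10 bits

N_eff = (49.30 − 1.76)/6.02 = 7.8970 bits.
Shortfall = 12 − 7.8970 = 4.1030 bits.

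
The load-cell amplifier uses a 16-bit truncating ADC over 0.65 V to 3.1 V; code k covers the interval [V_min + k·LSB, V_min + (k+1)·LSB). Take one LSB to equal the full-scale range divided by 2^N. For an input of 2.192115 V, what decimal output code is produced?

Span: 3.1 V − (0.65 V) = 2.45 V. LSB = 2.45 V / 2^16 ≈ 37.38 µV.
V_in − V_min = 2.192115 − (0.65) = 1.542115 V.
Divide by LSB: 1.542115 × 65536/2.45 = 41250.6321.
Truncating gives code 41250.

41250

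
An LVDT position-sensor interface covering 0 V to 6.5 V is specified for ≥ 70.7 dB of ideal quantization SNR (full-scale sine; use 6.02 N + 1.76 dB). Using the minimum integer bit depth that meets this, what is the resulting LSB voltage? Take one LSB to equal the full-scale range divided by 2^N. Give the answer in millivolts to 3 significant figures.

1.59 mV

Range is 6.5 V.
Solving 6.02 N ≥ 70.7 − 1.76: N ≥ 11.452. Round up → N = 12.
Step size = 6.5/4096 V = 1.59 mV.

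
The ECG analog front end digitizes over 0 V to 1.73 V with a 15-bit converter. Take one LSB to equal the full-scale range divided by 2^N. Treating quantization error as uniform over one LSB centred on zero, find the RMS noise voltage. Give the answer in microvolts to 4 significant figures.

Range is 1.73 V.
LSB = 1.73 V / 2^15 = 52.7954 µV.
σ_q = LSB/√12 = 52.7954 µV/3.4641 = 15.24 µV.

15.24 µV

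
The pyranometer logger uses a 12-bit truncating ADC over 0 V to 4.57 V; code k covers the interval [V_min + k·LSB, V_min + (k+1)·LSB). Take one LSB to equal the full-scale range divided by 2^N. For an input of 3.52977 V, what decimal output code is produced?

3163

Span = 4.57 V. LSB = 4.57 V / 2^12 ≈ 1.116 mV.
code = ⌊(V_in − V_min)/LSB⌋ = ⌊(V_in − V_min) × 2^12 / range⌋
     = ⌊(3.52977 − (0)) × 4096 / 4.57⌋ = ⌊3.52977 × 4096/4.57⌋
     = ⌊3163.663⌋ = 3163.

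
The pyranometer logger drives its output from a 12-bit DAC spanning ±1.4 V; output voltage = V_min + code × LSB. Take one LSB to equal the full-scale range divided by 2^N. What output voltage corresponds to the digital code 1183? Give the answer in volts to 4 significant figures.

-0.5913 V

The full-scale span is 1.4 − (-1.4) = 2.8 V. LSB = 2.8 V / 2^12.
V_out = V_min + code × LSB = -1.4 V + 1183 × 2.8 V / 4096
      = -1.4 V + 0.808691 V = -0.591309 V.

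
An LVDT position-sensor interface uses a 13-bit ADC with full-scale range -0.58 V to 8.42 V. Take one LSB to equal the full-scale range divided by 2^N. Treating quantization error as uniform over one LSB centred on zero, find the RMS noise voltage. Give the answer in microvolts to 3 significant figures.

317 µV

Full-scale range = 8.42 V − (-0.58 V) = 9 V.
One LSB is 9 V / 8192 = 1.0986 mV.
RMS of a uniform error over width LSB is LSB/√12 = 317 µV.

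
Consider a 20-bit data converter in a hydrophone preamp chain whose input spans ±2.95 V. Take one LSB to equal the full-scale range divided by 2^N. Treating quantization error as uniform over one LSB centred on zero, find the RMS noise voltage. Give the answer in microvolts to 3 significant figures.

1.62 µV

Range = 2.95 − (-2.95) = 5.9 V.
LSB = 5.9 V / 2^20 = 5.6267 µV.
V_rms = LSB/√12 = 5.6267 µV / √12 = 1.62 µV.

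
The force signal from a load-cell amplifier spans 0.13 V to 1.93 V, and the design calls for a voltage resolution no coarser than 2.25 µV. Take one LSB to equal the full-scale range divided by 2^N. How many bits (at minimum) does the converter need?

20 bits

Span: 1.93 V − (0.13 V) = 1.8 V.
Required number of levels: 1.8/2.25 µV = 800000; smallest N with 2^N ≥ that is 20.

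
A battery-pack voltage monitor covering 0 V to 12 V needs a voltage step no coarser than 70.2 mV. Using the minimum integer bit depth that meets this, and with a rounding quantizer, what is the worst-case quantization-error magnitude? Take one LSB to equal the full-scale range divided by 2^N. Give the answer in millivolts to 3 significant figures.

23.4 mV

V_FS = 12 V.
Need 2^N ≥ 12 V / 70.2 mV = 170.9 → N_min = 8.
LSB = 12 V ÷ 2^8 = 12/256 V = 46.875 mV.
Half an LSB is 23.4 mV.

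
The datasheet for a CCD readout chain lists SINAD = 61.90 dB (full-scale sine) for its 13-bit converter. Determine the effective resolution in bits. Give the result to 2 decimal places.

9.99 bits

ENOB = (SINAD − 1.76) / 6.02 = (61.90 − 1.76) / 6.02 = 60.14 / 6.02 = 9.9900.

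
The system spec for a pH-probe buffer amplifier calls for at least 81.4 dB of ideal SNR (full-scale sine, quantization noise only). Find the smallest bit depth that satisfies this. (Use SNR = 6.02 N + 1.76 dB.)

14 bits

6.02 N + 1.76 ≥ 81.4 gives N ≥ 13.229, so the minimum integer is 14.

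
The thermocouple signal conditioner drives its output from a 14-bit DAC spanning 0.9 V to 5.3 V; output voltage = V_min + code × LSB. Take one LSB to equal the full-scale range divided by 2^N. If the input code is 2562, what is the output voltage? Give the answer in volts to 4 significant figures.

1.588 V

The full-scale span is 5.3 − (0.9) = 4.4 V. LSB = 4.4 V / 2^14.
Output = V_min + (2562/16384) × range = 0.9 + 0.156372 × 4.4 V
      = 0.9 V + 0.688037 V = 1.58804 V.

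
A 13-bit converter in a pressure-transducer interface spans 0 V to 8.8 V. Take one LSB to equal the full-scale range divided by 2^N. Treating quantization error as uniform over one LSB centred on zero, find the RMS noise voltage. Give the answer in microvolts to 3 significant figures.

310 µV

Range is 8.8 V.
LSB = 8.8 V ÷ 2^13 = 8.8/8192 V = 1.0742 mV.
V_rms = LSB/√12 = 1.0742 mV / √12 = 310 µV.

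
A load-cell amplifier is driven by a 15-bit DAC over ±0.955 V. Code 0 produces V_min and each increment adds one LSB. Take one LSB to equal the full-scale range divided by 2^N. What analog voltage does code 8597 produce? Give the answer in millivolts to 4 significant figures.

-453.9 mV

The full-scale span is 0.955 − (-0.955) = 1.91 V. LSB = 1.91 V / 2^15.
V_out = V_min + code × LSB = -0.955 V + 8597 × 1.91 V / 32768
      = -0.955 + 0.501107 = -0.453893 V.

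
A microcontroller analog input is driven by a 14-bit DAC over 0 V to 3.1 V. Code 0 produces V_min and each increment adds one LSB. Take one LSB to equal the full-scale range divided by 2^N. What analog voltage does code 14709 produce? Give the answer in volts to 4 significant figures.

2.783 V

Span = 3.1 V. LSB = 3.1 V / 2^14.
Output = V_min + (14709/16384) × range = 0 + 0.897766 × 3.1 V
      = 0 + 2.78307 = 2.78307 V.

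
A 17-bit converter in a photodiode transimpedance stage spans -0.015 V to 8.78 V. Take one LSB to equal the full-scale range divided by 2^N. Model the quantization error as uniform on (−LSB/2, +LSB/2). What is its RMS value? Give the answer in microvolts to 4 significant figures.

19.37 µV

Range = 8.78 − (-0.015) = 8.795 V.
Step size = 8.795/131072 V = 67.1005 µV.
For a uniform distribution on [−LSB/2, +LSB/2], V_rms = LSB/√12 = 67.1005 µV/3.4641 = 19.37 µV.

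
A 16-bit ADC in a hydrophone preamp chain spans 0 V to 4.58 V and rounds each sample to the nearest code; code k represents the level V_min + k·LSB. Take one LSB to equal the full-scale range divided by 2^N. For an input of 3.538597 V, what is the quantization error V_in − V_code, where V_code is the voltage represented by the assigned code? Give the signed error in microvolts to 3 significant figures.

Full-scale range = 4.58 V. LSB = 4.58 V / 2^16 ≈ 69.89 µV.
(V_in − V_min)/LSB = (3.538597 − (0)) × 65536/4.58 = 50634.3871 → nearest code k = 50634.
Reconstructed level: 0 + 50634 × 4.58/65536 V = 3.5385699463 V.
Error = V_in − V_code = 3.538597 − (3.5385699463) = +27.1 µV.

+27.1 µV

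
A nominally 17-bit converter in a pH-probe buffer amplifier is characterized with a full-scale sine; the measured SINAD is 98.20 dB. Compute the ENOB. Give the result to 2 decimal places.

Inverting SNR = 6.02 N + 1.76: N_eff = (98.20 − 1.76)/6.02 = 16.0199.

16.02 bits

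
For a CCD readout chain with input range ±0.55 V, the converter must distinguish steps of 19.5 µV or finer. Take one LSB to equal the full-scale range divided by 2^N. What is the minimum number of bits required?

16 bits

The full-scale span is 0.55 − (-0.55) = 1.1 V.
Need 2^N ≥ 1.1 V / 19.5 µV = 56410 → N_min = 16.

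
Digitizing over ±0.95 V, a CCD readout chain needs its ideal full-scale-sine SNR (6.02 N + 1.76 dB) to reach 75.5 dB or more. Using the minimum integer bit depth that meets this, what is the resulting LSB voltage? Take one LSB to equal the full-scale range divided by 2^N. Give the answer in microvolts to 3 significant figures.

The full-scale span is 0.95 − (-0.95) = 1.9 V.
Required N = ⌈(75.5 − 1.76)/6.02⌉ = ⌈12.249⌉ = 13.
Step size = 1.9/8192 V = 232 µV.

232 µV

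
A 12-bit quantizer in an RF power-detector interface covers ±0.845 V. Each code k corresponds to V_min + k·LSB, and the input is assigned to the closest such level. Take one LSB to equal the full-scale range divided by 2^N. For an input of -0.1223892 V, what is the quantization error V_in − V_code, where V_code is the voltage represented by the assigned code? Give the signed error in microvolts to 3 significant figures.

Full-scale range = 0.845 V − (-0.845 V) = 1.69 V. LSB = 1.69 V / 2^12 ≈ 412.6 µV.
(-0.1223892 − (-0.845)) / LSB = 0.7226108 × 4096/1.69 = 1751.3691. Nearest integer: k = 1751.
Reconstructed level: -0.845 + 1751 × 1.69/4096 V = -0.1225415039 V.
e = -0.1223892 − (-0.1225415039) = +152 µV.

+152 µV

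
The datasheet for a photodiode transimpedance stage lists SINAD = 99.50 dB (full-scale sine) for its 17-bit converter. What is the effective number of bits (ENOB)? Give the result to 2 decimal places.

16.24 bits

(99.50 − 1.76) / 6.02 = 97.74/6.02 = 16.2359 effective bits.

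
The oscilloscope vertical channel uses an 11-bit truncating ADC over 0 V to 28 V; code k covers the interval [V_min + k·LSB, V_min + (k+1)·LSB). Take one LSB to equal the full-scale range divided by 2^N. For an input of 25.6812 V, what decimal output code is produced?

1878

V_FS = 28 V. LSB = 28 V / 2^11 ≈ 13.67 mV.
code = ⌊(V_in − V_min)/LSB⌋ = ⌊(V_in − V_min) × 2^11 / range⌋
     = ⌊(25.6812 − (0)) × 2048 / 28⌋ = ⌊25.6812 × 2048/28⌋
     = ⌊1878.396⌋ = 1878.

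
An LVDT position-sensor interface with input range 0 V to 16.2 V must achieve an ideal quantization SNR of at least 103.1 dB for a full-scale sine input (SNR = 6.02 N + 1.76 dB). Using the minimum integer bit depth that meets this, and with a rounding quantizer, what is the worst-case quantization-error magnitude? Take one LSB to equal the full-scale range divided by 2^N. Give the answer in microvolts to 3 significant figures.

V_FS = 16.2 V.
N ≥ (103.1 − 1.76)/6.02 = 16.834 → N_min = 17.
LSB = 16.2 V / 2^17 = 123.60 µV.
Half an LSB is 61.8 µV.

61.8 µV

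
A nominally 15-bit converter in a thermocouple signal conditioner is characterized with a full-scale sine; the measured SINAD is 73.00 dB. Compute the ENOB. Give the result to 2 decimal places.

ENOB = (73.00 − 1.76)/6.02 = 11.8339 bits.

11.83 bits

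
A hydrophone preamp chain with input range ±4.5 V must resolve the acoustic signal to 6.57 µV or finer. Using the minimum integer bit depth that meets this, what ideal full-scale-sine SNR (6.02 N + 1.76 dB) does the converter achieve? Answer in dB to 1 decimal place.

128.2 dB

The full-scale span is 4.5 − (-4.5) = 9 V.
9 V / 6.57 µV = 1.370e6. Since 2^20 = 1048576 and 2^21 = 2097152, N = 21.
SNR = 6.02 × 21 + 1.76 = 128.18 dB.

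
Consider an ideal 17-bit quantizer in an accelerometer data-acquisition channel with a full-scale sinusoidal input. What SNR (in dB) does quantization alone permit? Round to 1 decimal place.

104.1 dB

SNR = 6.02·17 + 1.76 = 104.10 dB.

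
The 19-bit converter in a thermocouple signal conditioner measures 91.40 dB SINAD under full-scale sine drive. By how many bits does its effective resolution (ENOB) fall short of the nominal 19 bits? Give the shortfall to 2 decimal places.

4.11 bits

ENOB = (SINAD − 1.76)/6.02 = (91.40 − 1.76)/6.02 = 14.8904 bits.
Lost resolution: 19 − 14.8904 = 4.1096 bits.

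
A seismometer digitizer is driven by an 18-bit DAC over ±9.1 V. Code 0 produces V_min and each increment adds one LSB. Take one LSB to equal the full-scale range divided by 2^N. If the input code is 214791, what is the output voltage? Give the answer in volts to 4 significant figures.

5.812 V

Range = 9.1 − (-9.1) = 18.2 V. LSB = 18.2 V / 2^18.
V_out = V_min + code × LSB = -9.1 V + 214791 × 18.2 V / 262144
      = -9.1 + 14.9124 = 5.81240 V.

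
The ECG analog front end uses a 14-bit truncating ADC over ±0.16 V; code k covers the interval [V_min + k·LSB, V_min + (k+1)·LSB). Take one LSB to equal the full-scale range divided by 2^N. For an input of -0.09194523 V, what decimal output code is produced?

3484

The full-scale span is 0.16 − (-0.16) = 0.32 V. LSB = 0.32 V / 2^14 ≈ 19.53 µV.
(V_in − V_min) × 2^14/range = (-0.09194523 − (-0.16)) × 16384/0.32 = 3484.404.
Floor → code = 3484.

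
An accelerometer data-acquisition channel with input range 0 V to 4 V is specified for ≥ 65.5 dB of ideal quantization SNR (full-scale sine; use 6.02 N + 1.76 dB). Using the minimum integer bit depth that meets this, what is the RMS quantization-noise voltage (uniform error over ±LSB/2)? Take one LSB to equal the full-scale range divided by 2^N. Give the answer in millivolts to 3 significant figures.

0.564 mV

V_FS = 4 V.
Solving 6.02 N ≥ 65.5 − 1.76: N ≥ 10.588. Round up → N = 11.
LSB = 4 V ÷ 2^11 = 4/2048 V = 1.9531 mV.
RMS noise = LSB/√12 = 0.564 mV.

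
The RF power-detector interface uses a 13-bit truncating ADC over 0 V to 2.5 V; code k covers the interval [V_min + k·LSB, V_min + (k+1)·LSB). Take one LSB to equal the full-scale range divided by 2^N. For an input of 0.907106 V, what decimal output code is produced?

Span = 2.5 V. LSB = 2.5 V / 2^13 ≈ 305.2 µV.
V_in − V_min = 0.907106 − (0) = 0.907106 V.
Divide by LSB: 0.907106 × 8192/2.5 = 2972.4049.
Truncating gives code 2972.

2972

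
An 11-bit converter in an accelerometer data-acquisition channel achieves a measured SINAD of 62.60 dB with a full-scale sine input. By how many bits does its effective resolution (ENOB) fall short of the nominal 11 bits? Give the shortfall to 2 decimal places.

ENOB = (SINAD − 1.76)/6.02 = (62.60 − 1.76)/6.02 = 10.1063 bits.
Lost resolution: 11 − 10.1063 = 0.8937 bits.

0.89 bits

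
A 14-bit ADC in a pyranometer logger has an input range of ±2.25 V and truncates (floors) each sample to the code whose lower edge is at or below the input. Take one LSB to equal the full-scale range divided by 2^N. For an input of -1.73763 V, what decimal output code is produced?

Span: 2.25 V − (-2.25 V) = 4.5 V. LSB = 4.5 V / 2^14 ≈ 274.7 µV.
(V_in − V_min) × 2^14/range = (-1.73763 − (-2.25)) × 16384/4.5 = 1865.482.
Floor → code = 1865.

1865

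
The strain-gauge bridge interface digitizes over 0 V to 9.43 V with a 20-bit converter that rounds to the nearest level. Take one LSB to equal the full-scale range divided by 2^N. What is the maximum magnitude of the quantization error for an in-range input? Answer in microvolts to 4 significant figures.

Span = 9.43 V.
LSB = 9.43 V ÷ 2^20 = 9.43/1048576 V = 8.99315 µV.
Worst-case error for round-to-nearest is half an LSB: 4.497 µV.

4.497 µV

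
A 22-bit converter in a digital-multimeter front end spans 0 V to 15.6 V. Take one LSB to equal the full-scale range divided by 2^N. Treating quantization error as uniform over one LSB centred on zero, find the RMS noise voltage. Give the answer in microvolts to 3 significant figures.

1.07 µV

V_FS = 15.6 V.
LSB = 15.6 V / 2^22 = 3.7193 µV.
RMS of a uniform error over width LSB is LSB/√12 = 1.07 µV.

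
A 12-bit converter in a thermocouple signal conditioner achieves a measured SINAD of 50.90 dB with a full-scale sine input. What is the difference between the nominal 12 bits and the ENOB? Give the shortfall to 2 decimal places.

N_eff = (50.90 − 1.76)/6.02 = 8.1628 bits.
12 − 8.1628 = 3.84 bits below nominal.

3.84 bits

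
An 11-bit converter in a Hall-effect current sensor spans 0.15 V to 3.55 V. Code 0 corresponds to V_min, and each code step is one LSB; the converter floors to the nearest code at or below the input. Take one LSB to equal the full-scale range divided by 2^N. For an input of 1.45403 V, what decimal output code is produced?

Full-scale range = 3.55 V − (0.15 V) = 3.4 V. LSB = 3.4 V / 2^11 ≈ 1.660 mV.
(V_in − V_min) × 2^11/range = (1.45403 − (0.15)) × 2048/3.4 = 785.486.
Floor → code = 785.

785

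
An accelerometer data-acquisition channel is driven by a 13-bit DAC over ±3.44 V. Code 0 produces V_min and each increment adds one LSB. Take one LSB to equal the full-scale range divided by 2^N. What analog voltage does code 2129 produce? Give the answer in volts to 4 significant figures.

-1.652 V

The full-scale span is 3.44 − (-3.44) = 6.88 V. LSB = 6.88 V / 2^13.
V_out = V_min + code × LSB = -3.44 V + 2129 × 6.88 V / 8192
      = -3.44 V + 1.78803 V = -1.65197 V.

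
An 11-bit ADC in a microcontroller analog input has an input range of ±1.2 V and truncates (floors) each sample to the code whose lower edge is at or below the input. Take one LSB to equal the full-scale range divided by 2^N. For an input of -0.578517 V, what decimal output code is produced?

530

Span: 1.2 V − (-1.2 V) = 2.4 V. LSB = 2.4 V / 2^11 ≈ 1.172 mV.
V_in − V_min = -0.578517 − (-1.2) = 0.621483 V.
Divide by LSB: 0.621483 × 2048/2.4 = 530.3322.
Truncating gives code 530.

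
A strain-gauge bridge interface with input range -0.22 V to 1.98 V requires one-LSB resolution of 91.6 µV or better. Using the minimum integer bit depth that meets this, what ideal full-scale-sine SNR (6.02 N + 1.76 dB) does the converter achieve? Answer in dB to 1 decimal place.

Range = 1.98 − (-0.22) = 2.2 V.
Need 2^N ≥ 2.2 V / 91.6 µV = 24020 → N_min = 15.
Ideal SNR at N = 15: 6.02·15 + 1.76 = 92.1 dB.

92.1 dB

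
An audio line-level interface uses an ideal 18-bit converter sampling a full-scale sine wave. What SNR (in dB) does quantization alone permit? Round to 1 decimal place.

6.02(18) + 1.76 = 108.36 + 1.76 = 110.12 dB.

110.1 dB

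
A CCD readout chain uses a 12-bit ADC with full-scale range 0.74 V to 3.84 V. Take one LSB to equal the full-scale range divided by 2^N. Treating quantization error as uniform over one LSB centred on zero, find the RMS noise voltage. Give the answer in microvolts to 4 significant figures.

218.5 µV

The full-scale span is 3.84 − (0.74) = 3.1 V.
LSB = 3.1 V / 2^12 = 0.756836 mV.
V_rms = LSB/√12 = 0.756836 mV / √12 = 218.5 µV.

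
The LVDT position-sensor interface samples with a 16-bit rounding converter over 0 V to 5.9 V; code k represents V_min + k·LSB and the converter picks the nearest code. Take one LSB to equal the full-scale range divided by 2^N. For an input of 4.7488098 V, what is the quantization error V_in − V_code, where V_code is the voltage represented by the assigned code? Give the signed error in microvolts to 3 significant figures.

−16.8 µV

Span = 5.9 V. LSB = 5.9 V / 2^16 ≈ 90.03 µV.
Position in LSBs: (4.7488098 − (0)) × 65536/5.9 = 52748.8134; rounding gives k = 52749.
Reconstructed level: 0 + 52749 × 5.9/65536 V = 4.7488265991 V.
Error = V_in − V_code = 4.7488098 − (4.7488265991) = −16.8 µV.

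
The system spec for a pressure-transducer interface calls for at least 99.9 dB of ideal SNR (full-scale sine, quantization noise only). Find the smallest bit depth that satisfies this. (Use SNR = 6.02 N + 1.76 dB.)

6.02 N + 1.76 ≥ 99.9 gives N ≥ 16.302, so the minimum integer is 17.

17 bits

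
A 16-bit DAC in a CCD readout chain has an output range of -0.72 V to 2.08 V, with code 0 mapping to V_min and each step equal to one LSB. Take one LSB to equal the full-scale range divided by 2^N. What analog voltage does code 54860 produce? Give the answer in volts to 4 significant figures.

1.624 V

Range = 2.08 − (-0.72) = 2.8 V. LSB = 2.8 V / 2^16.
V_out = V_min + code × LSB = -0.72 V + 54860 × 2.8 V / 65536
      = -0.72 V + 2.34387 V = 1.62387 V.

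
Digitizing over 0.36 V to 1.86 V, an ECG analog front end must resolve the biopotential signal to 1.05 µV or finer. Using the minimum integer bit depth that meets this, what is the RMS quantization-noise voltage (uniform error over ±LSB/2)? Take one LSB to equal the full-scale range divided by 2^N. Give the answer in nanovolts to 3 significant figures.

206 nV

The full-scale span is 1.86 − (0.36) = 1.5 V.
Required number of levels: 1.5/1.05 µV = 1.4286e6; smallest N with 2^N ≥ that is 21.
LSB = 1.5 V ÷ 2^21 = 1.5/2097152 V = 0.71526 µV.
σ_q = LSB/√12 = 0.71526 µV/3.4641 = 206 nV.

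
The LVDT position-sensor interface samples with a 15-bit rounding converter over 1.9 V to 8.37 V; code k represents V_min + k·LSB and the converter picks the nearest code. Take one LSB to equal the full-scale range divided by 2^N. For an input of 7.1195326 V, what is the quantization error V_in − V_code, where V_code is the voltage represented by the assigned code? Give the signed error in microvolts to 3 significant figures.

Range = 8.37 − (1.9) = 6.47 V. LSB = 6.47 V / 2^15 ≈ 197.4 µV.
(7.1195326 − (1.9)) / LSB = 5.2195326 × 32768/6.47 = 26434.8755. Nearest integer: k = 26435.
V_code = V_min + k × range/2^15 = 1.9 + 26435 × 6.47/32768 = 7.1195571899 V.
Error = V_in − V_code = 7.1195326 − (7.1195571899) = −24.6 µV.

−24.6 µV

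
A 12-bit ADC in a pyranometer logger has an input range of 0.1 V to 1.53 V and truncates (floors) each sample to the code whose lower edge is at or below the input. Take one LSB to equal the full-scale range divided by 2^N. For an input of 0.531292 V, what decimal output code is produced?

Full-scale range = 1.53 V − (0.1 V) = 1.43 V. LSB = 1.43 V / 2^12 ≈ 349.1 µV.
(V_in − V_min) × 2^12/range = (0.531292 − (0.1)) × 4096/1.43 = 1235.365.
Floor → code = 1235.

1235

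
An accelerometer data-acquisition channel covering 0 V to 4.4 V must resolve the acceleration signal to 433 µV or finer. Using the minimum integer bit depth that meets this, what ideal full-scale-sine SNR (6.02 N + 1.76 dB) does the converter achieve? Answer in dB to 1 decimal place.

86.0 dB

Span = 4.4 V.
4.4 V / 433 µV = 10160. Since 2^13 = 8192 and 2^14 = 16384, N = 14.
Ideal SNR at N = 14: 6.02·14 + 1.76 = 86.0 dB.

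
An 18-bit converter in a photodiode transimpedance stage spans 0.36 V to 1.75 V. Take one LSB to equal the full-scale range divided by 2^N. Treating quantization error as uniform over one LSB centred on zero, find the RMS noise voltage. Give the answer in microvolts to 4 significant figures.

The full-scale span is 1.75 − (0.36) = 1.39 V.
One LSB is 1.39 V / 262144 = 5.30243 µV.
σ_q = LSB/√12 = 5.30243 µV/3.4641 = 1.531 µV.

1.531 µV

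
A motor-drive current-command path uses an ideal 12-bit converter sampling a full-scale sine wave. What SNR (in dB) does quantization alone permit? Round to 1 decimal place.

74.0 dB

For an ideal N-bit converter with full-scale sine input, SNR = 6.02 N + 1.76 dB. SNR = 6.02 × 12 + 1.76 = 72.24 + 1.76 = 74.00 dB.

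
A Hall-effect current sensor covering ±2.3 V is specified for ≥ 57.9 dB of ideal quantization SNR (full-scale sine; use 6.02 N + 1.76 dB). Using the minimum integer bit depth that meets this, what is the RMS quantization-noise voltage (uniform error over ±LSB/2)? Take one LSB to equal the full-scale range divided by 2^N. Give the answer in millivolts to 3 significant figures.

1.30 mV

Full-scale range = 2.3 V − (-2.3 V) = 4.6 V.
Solving 6.02 N ≥ 57.9 − 1.76: N ≥ 9.326. Round up → N = 10.
LSB = 4.6 V / 2^10 = 4.4922 mV.
V_rms = LSB/√12 = 1.30 mV.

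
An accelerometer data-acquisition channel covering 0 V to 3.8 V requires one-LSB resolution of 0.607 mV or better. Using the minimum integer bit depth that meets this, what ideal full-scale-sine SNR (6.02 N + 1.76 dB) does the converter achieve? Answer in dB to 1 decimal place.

V_FS = 3.8 V.
Levels needed ≥ 3.8/0.607 mV = 6260. 2^13 = 8192 suffices, so N_min = 13.
SNR = 6.02 × 13 + 1.76 = 80.02 dB.

80.0 dB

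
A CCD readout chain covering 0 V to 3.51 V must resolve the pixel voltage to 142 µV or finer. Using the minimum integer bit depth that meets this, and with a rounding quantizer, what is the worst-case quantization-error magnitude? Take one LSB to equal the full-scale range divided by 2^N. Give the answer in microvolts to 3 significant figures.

Full-scale range = 3.51 V.
Levels needed ≥ 3.51/142 µV = 24720. 2^15 = 32768 suffices, so N_min = 15.
LSB = 3.51 V / 2^15 = 107.12 µV.
Max error for round-to-nearest is LSB/2 = 53.6 µV.

53.6 µV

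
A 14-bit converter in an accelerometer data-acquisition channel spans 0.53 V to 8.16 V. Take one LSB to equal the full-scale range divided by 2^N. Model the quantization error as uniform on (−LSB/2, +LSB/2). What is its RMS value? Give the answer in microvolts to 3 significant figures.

134 µV

Span: 8.16 V − (0.53 V) = 7.63 V.
LSB = 7.63 V ÷ 2^14 = 7.63/16384 V = 465.70 µV.
For a uniform distribution on [−LSB/2, +LSB/2], V_rms = LSB/√12 = 465.70 µV/3.4641 = 134 µV.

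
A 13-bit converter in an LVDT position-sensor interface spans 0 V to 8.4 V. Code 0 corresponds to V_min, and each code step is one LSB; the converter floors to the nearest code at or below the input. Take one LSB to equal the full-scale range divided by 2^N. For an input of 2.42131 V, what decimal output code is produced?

2361

Full-scale range = 8.4 V. LSB = 8.4 V / 2^13 ≈ 1.025 mV.
code = ⌊(V_in − V_min)/LSB⌋ = ⌊(V_in − V_min) × 2^13 / range⌋
     = ⌊(2.42131 − (0)) × 8192 / 8.4⌋ = ⌊2.42131 × 8192/8.4⌋
     = ⌊2361.354⌋ = 2361.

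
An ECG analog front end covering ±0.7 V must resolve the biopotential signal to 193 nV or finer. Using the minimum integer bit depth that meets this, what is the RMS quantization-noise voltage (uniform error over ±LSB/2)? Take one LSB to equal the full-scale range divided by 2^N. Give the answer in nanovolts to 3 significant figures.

48.2 nV

The full-scale span is 0.7 − (-0.7) = 1.4 V.
Levels needed ≥ 1.4/193 nV = 7.254e6. 2^23 = 8388608 suffices, so N_min = 23.
One LSB is 1.4 V / 8388608 = 166.89 nV.
V_rms = LSB/√12 = 48.2 nV.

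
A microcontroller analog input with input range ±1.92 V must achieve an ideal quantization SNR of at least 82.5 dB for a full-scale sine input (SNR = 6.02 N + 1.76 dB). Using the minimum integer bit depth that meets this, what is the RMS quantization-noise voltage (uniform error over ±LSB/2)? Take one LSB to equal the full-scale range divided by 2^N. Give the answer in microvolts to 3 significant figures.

67.7 µV

Range = 1.92 − (-1.92) = 3.84 V.
6.02 N + 1.76 ≥ 82.5 gives N ≥ 13.412, so the minimum integer is 14.
LSB = 3.84 V ÷ 2^14 = 3.84/16384 V = 234.38 µV.
RMS noise = LSB/√12 = 67.7 µV.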